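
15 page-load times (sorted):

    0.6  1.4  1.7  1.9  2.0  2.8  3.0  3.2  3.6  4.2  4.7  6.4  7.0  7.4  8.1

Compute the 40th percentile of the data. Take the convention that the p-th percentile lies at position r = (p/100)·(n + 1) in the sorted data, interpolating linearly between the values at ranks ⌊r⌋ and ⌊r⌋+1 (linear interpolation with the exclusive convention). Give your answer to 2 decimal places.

n = 15.
r = (40/100)·(15 + 1) = 6.4.
Rank 6 is 2.8 and rank 7 is 3.0.
Interpolate: 2.8 + 0.4·(3.0 − 2.8) = 2.8 + 0.4·0.2 = 2.88.

2.88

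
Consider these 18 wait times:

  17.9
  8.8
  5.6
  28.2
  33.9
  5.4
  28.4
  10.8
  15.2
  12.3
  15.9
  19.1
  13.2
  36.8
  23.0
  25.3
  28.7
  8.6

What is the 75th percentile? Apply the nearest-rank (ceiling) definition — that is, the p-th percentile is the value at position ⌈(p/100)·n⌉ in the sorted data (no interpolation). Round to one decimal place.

28.2

Sorted: 5.4, 5.6, 8.6, 8.8, 10.8, 12.3, 13.2, 15.2, 15.9, 17.9, 19.1, 23.0, 25.3, 28.2, 28.4, 28.7, 33.9, 36.8.
n = 18.
Position = ⌈75/100 · 18⌉ = ⌈13.5⌉ = 14.
The value at rank 14 is 28.2.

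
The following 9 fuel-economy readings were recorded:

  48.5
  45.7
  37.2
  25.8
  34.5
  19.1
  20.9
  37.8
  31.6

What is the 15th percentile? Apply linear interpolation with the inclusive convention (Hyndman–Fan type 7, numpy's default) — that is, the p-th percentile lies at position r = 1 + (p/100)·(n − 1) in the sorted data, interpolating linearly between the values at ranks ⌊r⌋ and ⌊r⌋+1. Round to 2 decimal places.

21.88

Sorted: 19.1, 20.9, 25.8, 31.6, 34.5, 37.2, 37.8, 45.7, 48.5.
n = 9.
r = 1 + (15/100)·(9 − 1) = 1 + 1.2 = 2.2.
Rank 2 is 20.9 and rank 3 is 25.8.
Interpolate: 20.9 + 0.2·(25.8 − 20.9) = 20.9 + 0.2·4.9 = 21.88.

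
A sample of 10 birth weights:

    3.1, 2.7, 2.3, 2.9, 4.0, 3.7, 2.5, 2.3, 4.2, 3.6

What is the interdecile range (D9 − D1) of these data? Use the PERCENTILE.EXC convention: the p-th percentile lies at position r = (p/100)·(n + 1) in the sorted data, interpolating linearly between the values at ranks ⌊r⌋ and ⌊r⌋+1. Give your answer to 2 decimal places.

Sorted: 2.3, 2.3, 2.5, 2.7, 2.9, 3.1, 3.6, 3.7, 4.0, 4.2.
n = 10.
P10: r = 1.1; ranks 1–2 are 2.3, 2.3; interpolating gives 2.3.
P90: r = 9.9; ranks 9–10 are 4.0, 4.2; interpolating gives 4.18.
Difference: 4.18 − 2.3 = 1.88.

1.88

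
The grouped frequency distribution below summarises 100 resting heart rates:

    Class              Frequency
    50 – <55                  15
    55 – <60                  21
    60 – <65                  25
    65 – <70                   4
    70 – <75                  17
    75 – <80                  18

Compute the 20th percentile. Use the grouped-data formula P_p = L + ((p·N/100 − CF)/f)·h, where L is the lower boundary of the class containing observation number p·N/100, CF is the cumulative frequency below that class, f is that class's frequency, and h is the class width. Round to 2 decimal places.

56.19

N = 100; target position k = 20/100 · 100 = 20.
Cumulative frequencies: 15, 36, 61, 65, 82, 100.
Observation 20 falls in the class 55 – <60.
L = 55, CF = 15, f = 21, h = 5.
P20 = 55 + ((20 − 15)/21)·5 = 55 + 1.19048 = 56.1905.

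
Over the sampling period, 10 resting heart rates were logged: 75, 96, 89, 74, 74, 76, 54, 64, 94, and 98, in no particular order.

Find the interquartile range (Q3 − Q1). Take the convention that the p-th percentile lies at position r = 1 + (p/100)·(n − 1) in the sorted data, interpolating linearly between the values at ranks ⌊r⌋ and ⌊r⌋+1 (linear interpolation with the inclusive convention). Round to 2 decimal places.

Sorted: 54, 64, 74, 74, 75, 76, 89, 94, 96, 98.
n = 10.
P25: r = 3.25; ranks 3–4 are 74, 74; interpolating gives 74.
P75: r = 7.75; ranks 7–8 are 89, 94; interpolating gives 92.75.
Difference: 92.75 − 74 = 18.75.

18.75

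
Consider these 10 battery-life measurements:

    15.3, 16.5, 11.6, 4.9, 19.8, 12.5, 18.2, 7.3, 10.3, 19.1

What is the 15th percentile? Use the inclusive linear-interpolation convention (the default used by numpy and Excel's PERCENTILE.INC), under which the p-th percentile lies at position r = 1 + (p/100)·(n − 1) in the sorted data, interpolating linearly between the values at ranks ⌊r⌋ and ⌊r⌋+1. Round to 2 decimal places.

8.35

Sorted: 4.9, 7.3, 10.3, 11.6, 12.5, 15.3, 16.5, 18.2, 19.1, 19.8.
n = 10.
r = 1 + (15/100)·(10 − 1) = 1 + 1.35 = 2.35.
Rank 2 is 7.3 and rank 3 is 10.3.
Interpolate: 7.3 + 0.35·(10.3 − 7.3) = 7.3 + 0.35·3 = 8.35.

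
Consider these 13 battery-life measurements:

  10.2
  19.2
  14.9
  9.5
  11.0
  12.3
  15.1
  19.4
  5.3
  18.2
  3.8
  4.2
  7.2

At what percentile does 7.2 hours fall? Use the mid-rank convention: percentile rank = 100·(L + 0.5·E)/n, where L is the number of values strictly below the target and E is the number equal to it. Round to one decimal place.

26.9

Sorted: 3.8, 4.2, 5.3, 7.2, 9.5, 10.2, 11.0, 12.3, 14.9, 15.1, 18.2, 19.2, 19.4.
Count below 7.2: L = 3; count equal: E = 1; n = 13.
Percentile rank = 100·(3 + 0.5·1)/13 = 100·3.5/13 = 26.92.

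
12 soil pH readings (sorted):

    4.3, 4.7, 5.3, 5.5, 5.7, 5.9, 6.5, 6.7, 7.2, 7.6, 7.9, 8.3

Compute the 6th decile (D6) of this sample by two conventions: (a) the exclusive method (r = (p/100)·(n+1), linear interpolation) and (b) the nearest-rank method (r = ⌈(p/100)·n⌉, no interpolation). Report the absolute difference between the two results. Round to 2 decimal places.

0.04

n = 12.
(a) r = 7.8; between ranks 7 (6.5) and 8 (6.7): 6.66.
(b) the nearest-rank method: rank 8 → 6.7.
|6.66 − 6.7| = 0.04.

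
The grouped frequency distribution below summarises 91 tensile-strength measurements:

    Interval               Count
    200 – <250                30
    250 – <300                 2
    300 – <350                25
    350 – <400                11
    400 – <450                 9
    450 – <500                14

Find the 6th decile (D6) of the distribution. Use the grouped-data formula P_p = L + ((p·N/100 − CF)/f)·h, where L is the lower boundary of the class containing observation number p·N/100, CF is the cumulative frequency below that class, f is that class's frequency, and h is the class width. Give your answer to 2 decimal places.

345.20

N = 91; target position k = 60/100 · 91 = 54.6.
Cumulative frequencies: 30, 32, 57, 68, 77, 91.
Observation 54.6 falls in the class 300 – <350.
L = 300, CF = 32, f = 25, h = 50.
P60 = 300 + ((54.6 − 32)/25)·50 = 300 + 45.2 = 345.2.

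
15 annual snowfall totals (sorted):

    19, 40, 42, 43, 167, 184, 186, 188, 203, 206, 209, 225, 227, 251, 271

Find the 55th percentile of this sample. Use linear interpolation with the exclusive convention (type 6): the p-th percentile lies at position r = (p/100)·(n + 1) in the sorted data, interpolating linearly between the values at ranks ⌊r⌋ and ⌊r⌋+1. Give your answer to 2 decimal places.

n = 15.
r = (55/100)·(15 + 1) = 8.8.
Rank 8 is 188 and rank 9 is 203.
Interpolate: 188 + 0.8·(203 − 188) = 188 + 0.8·15 = 200.

200.00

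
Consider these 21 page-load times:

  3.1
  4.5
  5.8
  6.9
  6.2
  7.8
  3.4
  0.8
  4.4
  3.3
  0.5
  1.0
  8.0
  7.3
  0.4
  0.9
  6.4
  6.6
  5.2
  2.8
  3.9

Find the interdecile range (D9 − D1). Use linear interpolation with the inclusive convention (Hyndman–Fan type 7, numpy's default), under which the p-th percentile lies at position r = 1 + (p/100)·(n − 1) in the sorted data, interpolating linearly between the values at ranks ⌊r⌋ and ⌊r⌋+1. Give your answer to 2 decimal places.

6.50

Sorted: 0.4, 0.5, 0.8, 0.9, 1.0, 2.8, 3.1, 3.3, 3.4, 3.9, 4.4, 4.5, 5.2, 5.8, 6.2, 6.4, 6.6, 6.9, 7.3, 7.8, 8.0.
n = 21.
P10: r = 3 (integer) → 0.8.
P90: r = 19 (integer) → 7.3.
Difference: 7.3 − 0.8 = 6.5.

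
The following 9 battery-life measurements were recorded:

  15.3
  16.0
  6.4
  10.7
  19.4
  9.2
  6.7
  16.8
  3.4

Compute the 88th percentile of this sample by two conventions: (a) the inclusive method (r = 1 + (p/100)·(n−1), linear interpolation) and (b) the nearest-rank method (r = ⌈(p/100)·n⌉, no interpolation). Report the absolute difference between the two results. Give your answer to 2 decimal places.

Sorted: 3.4, 6.4, 6.7, 9.2, 10.7, 15.3, 16.0, 16.8, 19.4.
n = 9.
(a) r = 8.04; between ranks 8 (16.8) and 9 (19.4): 16.904.
(b) the nearest-rank method: rank 8 → 16.8.
|16.904 − 16.8| = 0.104.

0.10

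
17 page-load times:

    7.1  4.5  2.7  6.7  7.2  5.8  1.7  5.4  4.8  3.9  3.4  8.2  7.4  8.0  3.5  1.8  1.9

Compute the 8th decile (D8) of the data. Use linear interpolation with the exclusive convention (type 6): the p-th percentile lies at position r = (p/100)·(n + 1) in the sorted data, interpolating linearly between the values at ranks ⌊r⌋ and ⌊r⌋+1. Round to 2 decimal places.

Sorted: 1.7, 1.8, 1.9, 2.7, 3.4, 3.5, 3.9, 4.5, 4.8, 5.4, 5.8, 6.7, 7.1, 7.2, 7.4, 8.0, 8.2.
n = 17.
r = (80/100)·(17 + 1) = 14.4.
Rank 14 is 7.2 and rank 15 is 7.4.
Interpolate: 7.2 + 0.4·(7.4 − 7.2) = 7.2 + 0.4·0.2 = 7.28.

7.28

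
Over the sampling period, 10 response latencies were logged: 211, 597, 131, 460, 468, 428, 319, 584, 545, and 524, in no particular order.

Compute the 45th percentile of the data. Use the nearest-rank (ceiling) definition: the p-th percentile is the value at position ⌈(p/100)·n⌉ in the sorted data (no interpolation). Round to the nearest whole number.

Sorted: 131, 211, 319, 428, 460, 468, 524, 545, 584, 597.
n = 10.
Position = ⌈45/100 · 10⌉ = ⌈4.5⌉ = 5.
The value at rank 5 is 460.

460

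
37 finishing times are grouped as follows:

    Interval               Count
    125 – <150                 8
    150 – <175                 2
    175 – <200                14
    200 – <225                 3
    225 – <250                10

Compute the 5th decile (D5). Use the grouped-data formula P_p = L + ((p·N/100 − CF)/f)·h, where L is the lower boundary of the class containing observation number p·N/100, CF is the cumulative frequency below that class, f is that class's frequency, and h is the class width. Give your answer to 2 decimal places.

190.18

N = 37; target position k = 50/100 · 37 = 18.5.
Cumulative frequencies: 8, 10, 24, 27, 37.
Observation 18.5 falls in the class 175 – <200.
L = 175, CF = 10, f = 14, h = 25.
P50 = 175 + ((18.5 − 10)/14)·25 = 175 + 15.1786 = 190.179.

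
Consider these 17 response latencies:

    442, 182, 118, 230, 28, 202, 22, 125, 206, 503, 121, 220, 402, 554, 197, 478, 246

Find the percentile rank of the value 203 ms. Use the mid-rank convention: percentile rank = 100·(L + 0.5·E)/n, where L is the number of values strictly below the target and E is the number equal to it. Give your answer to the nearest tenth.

Sorted: 22, 28, 118, 121, 125, 182, 197, 202, 206, 220, 230, 246, 402, 442, 478, 503, 554.
Count below 203: L = 8; count equal: E = 0; n = 17.
Percentile rank = 100·(8 + 0.5·0)/17 = 100·8/17 = 47.06.

47.1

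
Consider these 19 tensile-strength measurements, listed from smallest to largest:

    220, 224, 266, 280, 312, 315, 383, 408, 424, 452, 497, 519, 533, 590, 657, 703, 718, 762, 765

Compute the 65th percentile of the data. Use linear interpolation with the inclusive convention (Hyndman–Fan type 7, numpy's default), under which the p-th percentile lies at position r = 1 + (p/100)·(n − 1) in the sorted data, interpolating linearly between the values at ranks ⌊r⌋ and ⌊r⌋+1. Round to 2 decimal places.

n = 19.
r = 1 + (65/100)·(19 − 1) = 1 + 11.7 = 12.7.
Rank 12 is 519 and rank 13 is 533.
Interpolate: 519 + 0.7·(533 − 519) = 519 + 0.7·14 = 528.8.

528.80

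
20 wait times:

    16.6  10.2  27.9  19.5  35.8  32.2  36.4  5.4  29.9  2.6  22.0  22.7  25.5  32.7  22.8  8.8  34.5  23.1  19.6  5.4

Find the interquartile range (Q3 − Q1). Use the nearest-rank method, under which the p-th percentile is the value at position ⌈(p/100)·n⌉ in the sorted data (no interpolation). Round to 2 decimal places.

Sorted: 2.6, 5.4, 5.4, 8.8, 10.2, 16.6, 19.5, 19.6, 22.0, 22.7, 22.8, 23.1, 25.5, 27.9, 29.9, 32.2, 32.7, 34.5, 35.8, 36.4.
n = 20.
P25: rank ⌈25/100·20⌉ = 5 → 10.2.
P75: rank ⌈75/100·20⌉ = 15 → 29.9.
Difference: 29.9 − 10.2 = 19.7.

19.70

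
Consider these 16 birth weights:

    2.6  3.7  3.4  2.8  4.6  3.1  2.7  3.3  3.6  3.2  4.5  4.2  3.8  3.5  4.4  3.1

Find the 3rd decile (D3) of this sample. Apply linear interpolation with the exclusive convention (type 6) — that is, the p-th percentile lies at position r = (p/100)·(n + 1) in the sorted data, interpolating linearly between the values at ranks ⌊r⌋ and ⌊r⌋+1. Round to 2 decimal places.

3.11

Sorted: 2.6, 2.7, 2.8, 3.1, 3.1, 3.2, 3.3, 3.4, 3.5, 3.6, 3.7, 3.8, 4.2, 4.4, 4.5, 4.6.
n = 16.
r = (30/100)·(16 + 1) = 5.1.
Rank 5 is 3.1 and rank 6 is 3.2.
Interpolate: 3.1 + 0.1·(3.2 − 3.1) = 3.1 + 0.1·0.1 = 3.11.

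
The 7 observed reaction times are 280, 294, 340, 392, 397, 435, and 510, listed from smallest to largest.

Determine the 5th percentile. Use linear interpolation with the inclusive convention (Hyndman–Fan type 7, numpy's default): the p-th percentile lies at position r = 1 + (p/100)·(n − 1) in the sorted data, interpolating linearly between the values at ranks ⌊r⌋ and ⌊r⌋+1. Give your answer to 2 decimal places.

284.20

n = 7.
r = 1 + (5/100)·(7 − 1) = 1 + 0.3 = 1.3.
Rank 1 is 280 and rank 2 is 294.
Interpolate: 280 + 0.3·(294 − 280) = 280 + 0.3·14 = 284.2.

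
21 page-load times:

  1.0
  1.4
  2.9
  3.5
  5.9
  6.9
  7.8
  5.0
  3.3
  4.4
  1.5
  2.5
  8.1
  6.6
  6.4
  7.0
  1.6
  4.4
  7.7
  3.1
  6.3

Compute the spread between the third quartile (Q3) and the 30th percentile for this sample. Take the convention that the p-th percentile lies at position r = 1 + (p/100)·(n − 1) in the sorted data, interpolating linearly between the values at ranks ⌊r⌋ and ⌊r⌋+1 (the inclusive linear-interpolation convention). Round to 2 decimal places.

3.50

Sorted: 1.0, 1.4, 1.5, 1.6, 2.5, 2.9, 3.1, 3.3, 3.5, 4.4, 4.4, 5.0, 5.9, 6.3, 6.4, 6.6, 6.9, 7.0, 7.7, 7.8, 8.1.
n = 21.
P30: r = 7 (integer) → 3.1.
P75: r = 16 (integer) → 6.6.
Difference: 6.6 − 3.1 = 3.5.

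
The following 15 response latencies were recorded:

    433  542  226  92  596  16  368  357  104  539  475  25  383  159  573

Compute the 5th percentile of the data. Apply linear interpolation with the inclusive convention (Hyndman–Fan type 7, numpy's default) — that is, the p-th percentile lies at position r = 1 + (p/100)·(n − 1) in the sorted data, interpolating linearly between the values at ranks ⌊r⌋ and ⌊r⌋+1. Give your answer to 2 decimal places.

Sorted: 16, 25, 92, 104, 159, 226, 357, 368, 383, 433, 475, 539, 542, 573, 596.
n = 15.
r = 1 + (5/100)·(15 − 1) = 1 + 0.7 = 1.7.
Rank 1 is 16 and rank 2 is 25.
Interpolate: 16 + 0.7·(25 − 16) = 16 + 0.7·9 = 22.3.

22.30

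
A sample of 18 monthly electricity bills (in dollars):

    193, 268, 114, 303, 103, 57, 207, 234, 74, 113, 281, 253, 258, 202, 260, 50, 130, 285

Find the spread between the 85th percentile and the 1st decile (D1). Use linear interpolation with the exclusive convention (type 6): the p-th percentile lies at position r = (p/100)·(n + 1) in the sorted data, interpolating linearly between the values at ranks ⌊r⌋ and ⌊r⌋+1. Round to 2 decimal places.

Sorted: 50, 57, 74, 103, 113, 114, 130, 193, 202, 207, 234, 253, 258, 260, 268, 281, 285, 303.
n = 18.
P10: r = 1.9; ranks 1–2 are 50, 57; interpolating gives 56.3.
P85: r = 16.15; ranks 16–17 are 281, 285; interpolating gives 281.6.
Difference: 281.6 − 56.3 = 225.3.

225.30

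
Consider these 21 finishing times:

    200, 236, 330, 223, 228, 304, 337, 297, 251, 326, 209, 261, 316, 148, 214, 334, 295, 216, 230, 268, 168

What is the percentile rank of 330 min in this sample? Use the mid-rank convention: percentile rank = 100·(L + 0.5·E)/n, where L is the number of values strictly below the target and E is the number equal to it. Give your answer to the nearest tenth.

Sorted: 148, 168, 200, 209, 214, 216, 223, 228, 230, 236, 251, 261, 268, 295, 297, 304, 316, 326, 330, 334, 337.
Count below 330: L = 18; count equal: E = 1; n = 21.
Percentile rank = 100·(18 + 0.5·1)/21 = 100·18.5/21 = 88.1.

88.1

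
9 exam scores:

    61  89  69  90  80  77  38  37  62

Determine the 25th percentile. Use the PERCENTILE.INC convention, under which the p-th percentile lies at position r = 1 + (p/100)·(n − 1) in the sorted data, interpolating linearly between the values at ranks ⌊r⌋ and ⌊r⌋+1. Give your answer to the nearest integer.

61

Sorted: 37, 38, 61, 62, 69, 77, 80, 89, 90.
n = 9.
r = 1 + (25/100)·(9 − 1) = 1 + 2 = 3.
r is an integer, so P25 is the value at rank 3: 61.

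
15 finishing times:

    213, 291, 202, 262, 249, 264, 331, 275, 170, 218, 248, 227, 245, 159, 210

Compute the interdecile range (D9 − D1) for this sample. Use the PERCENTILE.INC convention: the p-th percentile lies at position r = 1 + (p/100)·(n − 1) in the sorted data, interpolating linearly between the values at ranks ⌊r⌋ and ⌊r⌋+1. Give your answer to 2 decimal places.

Sorted: 159, 170, 202, 210, 213, 218, 227, 245, 248, 249, 262, 264, 275, 291, 331.
n = 15.
P10: r = 2.4; ranks 2–3 are 170, 202; interpolating gives 182.8.
P90: r = 13.6; ranks 13–14 are 275, 291; interpolating gives 284.6.
Difference: 284.6 − 182.8 = 101.8.

101.80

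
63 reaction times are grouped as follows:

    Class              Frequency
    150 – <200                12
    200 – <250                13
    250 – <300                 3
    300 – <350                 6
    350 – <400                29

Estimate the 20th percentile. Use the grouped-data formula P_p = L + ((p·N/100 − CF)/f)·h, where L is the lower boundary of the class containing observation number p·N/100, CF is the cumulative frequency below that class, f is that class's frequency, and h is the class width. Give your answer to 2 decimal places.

N = 63; target position k = 20/100 · 63 = 12.6.
Cumulative frequencies: 12, 25, 28, 34, 63.
Observation 12.6 falls in the class 200 – <250.
L = 200, CF = 12, f = 13, h = 50.
P20 = 200 + ((12.6 − 12)/13)·50 = 200 + 2.30769 = 202.308.

202.31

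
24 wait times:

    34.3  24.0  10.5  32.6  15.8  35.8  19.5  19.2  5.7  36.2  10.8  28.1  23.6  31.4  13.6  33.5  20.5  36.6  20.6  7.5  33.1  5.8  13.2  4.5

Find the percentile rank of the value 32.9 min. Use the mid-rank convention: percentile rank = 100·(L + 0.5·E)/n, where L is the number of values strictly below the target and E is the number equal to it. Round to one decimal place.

Sorted: 4.5, 5.7, 5.8, 7.5, 10.5, 10.8, 13.2, 13.6, 15.8, 19.2, 19.5, 20.5, 20.6, 23.6, 24.0, 28.1, 31.4, 32.6, 33.1, 33.5, 34.3, 35.8, 36.2, 36.6.
Count below 32.9: L = 18; count equal: E = 0; n = 24.
Percentile rank = 100·(18 + 0.5·0)/24 = 100·18/24 = 75.

75.0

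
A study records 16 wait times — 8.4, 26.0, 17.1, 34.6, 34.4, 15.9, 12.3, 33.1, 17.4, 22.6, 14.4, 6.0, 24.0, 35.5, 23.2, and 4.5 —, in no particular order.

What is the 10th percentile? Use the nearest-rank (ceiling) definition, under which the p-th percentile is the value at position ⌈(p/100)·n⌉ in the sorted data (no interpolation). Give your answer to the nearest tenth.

6.0

Sorted: 4.5, 6.0, 8.4, 12.3, 14.4, 15.9, 17.1, 17.4, 22.6, 23.2, 24.0, 26.0, 33.1, 34.4, 34.6, 35.5.
n = 16.
Position = ⌈10/100 · 16⌉ = ⌈1.6⌉ = 2.
The value at rank 2 is 6.0.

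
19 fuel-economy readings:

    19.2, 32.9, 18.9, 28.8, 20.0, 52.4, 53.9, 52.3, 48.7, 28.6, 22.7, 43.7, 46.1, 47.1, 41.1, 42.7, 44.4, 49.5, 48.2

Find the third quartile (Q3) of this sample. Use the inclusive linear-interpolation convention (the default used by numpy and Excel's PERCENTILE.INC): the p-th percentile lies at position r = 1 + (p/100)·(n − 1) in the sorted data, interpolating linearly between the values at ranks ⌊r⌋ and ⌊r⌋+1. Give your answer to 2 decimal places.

48.45

Sorted: 18.9, 19.2, 20.0, 22.7, 28.6, 28.8, 32.9, 41.1, 42.7, 43.7, 44.4, 46.1, 47.1, 48.2, 48.7, 49.5, 52.3, 52.4, 53.9.
n = 19.
r = 1 + (75/100)·(19 − 1) = 1 + 13.5 = 14.5.
Rank 14 is 48.2 and rank 15 is 48.7.
Interpolate: 48.2 + 0.5·(48.7 − 48.2) = 48.2 + 0.5·0.5 = 48.45.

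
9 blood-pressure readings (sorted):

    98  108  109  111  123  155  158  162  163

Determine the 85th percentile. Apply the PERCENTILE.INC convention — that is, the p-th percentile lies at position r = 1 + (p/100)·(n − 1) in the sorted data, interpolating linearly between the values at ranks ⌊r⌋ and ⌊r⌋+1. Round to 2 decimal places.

161.20

n = 9.
r = 1 + (85/100)·(9 − 1) = 1 + 6.8 = 7.8.
Rank 7 is 158 and rank 8 is 162.
Interpolate: 158 + 0.8·(162 − 158) = 158 + 0.8·4 = 161.2.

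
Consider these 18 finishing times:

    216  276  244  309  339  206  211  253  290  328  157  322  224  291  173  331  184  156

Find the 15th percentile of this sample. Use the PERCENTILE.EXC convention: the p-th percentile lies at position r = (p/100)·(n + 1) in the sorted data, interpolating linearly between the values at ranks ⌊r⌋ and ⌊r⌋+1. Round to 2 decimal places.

Sorted: 156, 157, 173, 184, 206, 211, 216, 224, 244, 253, 276, 290, 291, 309, 322, 328, 331, 339.
n = 18.
r = (15/100)·(18 + 1) = 2.85.
Rank 2 is 157 and rank 3 is 173.
Interpolate: 157 + 0.85·(173 − 157) = 157 + 0.85·16 = 170.6.

170.60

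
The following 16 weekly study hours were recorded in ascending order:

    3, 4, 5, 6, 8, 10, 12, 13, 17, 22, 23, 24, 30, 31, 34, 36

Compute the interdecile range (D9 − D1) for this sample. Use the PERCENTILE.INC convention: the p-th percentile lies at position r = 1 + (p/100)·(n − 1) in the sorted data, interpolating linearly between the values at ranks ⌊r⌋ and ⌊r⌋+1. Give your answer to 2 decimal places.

28.00

n = 16.
P10: r = 2.5; ranks 2–3 are 4, 5; interpolating gives 4.5.
P90: r = 14.5; ranks 14–15 are 31, 34; interpolating gives 32.5.
Difference: 32.5 − 4.5 = 28.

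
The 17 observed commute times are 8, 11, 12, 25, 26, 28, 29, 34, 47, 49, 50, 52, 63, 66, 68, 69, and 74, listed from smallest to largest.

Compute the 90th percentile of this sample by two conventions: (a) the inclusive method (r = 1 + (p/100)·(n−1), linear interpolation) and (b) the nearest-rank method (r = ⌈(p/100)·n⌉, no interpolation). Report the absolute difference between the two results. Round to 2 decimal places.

0.60

n = 17.
(a) r = 15.4; between ranks 15 (68) and 16 (69): 68.4.
(b) the nearest-rank method: rank 16 → 69.
|68.4 − 69| = 0.6.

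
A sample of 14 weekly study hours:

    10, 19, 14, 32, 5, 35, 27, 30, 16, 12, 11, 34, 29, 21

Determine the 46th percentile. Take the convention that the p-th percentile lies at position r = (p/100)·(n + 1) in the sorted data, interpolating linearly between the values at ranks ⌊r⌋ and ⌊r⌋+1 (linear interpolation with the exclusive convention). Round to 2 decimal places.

Sorted: 5, 10, 11, 12, 14, 16, 19, 21, 27, 29, 30, 32, 34, 35.
n = 14.
r = (46/100)·(14 + 1) = 6.9.
Rank 6 is 16 and rank 7 is 19.
Interpolate: 16 + 0.9·(19 − 16) = 16 + 0.9·3 = 18.7.

18.70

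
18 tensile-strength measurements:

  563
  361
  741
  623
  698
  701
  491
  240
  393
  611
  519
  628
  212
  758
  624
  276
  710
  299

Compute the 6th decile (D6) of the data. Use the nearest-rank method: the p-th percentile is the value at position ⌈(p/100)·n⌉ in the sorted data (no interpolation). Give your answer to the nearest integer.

623

Sorted: 212, 240, 276, 299, 361, 393, 491, 519, 563, 611, 623, 624, 628, 698, 701, 710, 741, 758.
n = 18.
Position = ⌈60/100 · 18⌉ = ⌈10.8⌉ = 11.
The value at rank 11 is 623.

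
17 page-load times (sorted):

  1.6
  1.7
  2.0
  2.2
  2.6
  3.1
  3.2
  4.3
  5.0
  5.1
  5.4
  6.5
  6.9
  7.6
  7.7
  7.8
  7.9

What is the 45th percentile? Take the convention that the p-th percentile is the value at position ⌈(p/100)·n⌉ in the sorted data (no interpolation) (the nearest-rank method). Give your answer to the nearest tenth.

4.3

n = 17.
Position = ⌈45/100 · 17⌉ = ⌈7.65⌉ = 8.
The value at rank 8 is 4.3.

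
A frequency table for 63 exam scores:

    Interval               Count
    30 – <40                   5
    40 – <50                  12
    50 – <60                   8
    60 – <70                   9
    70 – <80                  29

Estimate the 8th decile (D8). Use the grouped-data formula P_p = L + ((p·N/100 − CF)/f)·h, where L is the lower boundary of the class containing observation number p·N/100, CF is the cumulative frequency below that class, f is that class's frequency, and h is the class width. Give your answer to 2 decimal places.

N = 63; target position k = 80/100 · 63 = 50.4.
Cumulative frequencies: 5, 17, 25, 34, 63.
Observation 50.4 falls in the class 70 – <80.
L = 70, CF = 34, f = 29, h = 10.
P80 = 70 + ((50.4 − 34)/29)·10 = 70 + 5.65517 = 75.6552.

75.66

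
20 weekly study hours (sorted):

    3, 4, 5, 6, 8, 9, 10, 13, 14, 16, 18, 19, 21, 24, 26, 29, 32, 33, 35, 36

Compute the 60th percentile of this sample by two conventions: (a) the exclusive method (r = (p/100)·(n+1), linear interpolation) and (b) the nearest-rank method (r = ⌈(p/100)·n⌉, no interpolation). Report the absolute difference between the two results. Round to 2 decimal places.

n = 20.
(a) r = 12.6; between ranks 12 (19) and 13 (21): 20.2.
(b) the nearest-rank method: rank 12 → 19.
|20.2 − 19| = 1.2.

1.20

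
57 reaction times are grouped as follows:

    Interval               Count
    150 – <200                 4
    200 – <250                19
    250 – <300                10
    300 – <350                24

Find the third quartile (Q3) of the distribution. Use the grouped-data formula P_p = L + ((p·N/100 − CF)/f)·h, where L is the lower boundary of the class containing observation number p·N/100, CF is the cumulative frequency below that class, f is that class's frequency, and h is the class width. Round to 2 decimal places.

N = 57; target position k = 75/100 · 57 = 42.75.
Cumulative frequencies: 4, 23, 33, 57.
Observation 42.75 falls in the class 300 – <350.
L = 300, CF = 33, f = 24, h = 50.
P75 = 300 + ((42.75 − 33)/24)·50 = 300 + 20.3125 = 320.312.

320.31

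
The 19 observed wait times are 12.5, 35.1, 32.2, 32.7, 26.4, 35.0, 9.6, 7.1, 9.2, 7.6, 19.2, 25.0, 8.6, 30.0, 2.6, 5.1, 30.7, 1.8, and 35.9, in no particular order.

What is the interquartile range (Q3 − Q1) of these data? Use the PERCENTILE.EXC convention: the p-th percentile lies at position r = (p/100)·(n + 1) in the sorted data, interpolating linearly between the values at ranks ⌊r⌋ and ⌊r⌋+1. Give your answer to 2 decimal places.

Sorted: 1.8, 2.6, 5.1, 7.1, 7.6, 8.6, 9.2, 9.6, 12.5, 19.2, 25.0, 26.4, 30.0, 30.7, 32.2, 32.7, 35.0, 35.1, 35.9.
n = 19.
P25: r = 5 (integer) → 7.6.
P75: r = 15 (integer) → 32.2.
Difference: 32.2 − 7.6 = 24.6.

24.60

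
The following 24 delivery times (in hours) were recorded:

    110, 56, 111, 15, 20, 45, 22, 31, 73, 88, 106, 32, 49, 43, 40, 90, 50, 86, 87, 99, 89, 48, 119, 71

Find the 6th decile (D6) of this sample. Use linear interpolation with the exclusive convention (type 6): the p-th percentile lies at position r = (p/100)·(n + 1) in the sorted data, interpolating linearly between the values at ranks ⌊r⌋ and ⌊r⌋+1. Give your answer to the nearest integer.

86

Sorted: 15, 20, 22, 31, 32, 40, 43, 45, 48, 49, 50, 56, 71, 73, 86, 87, 88, 89, 90, 99, 106, 110, 111, 119.
n = 24.
r = (60/100)·(24 + 1) = 15.
r is an integer, so P60 is the value at rank 15: 86.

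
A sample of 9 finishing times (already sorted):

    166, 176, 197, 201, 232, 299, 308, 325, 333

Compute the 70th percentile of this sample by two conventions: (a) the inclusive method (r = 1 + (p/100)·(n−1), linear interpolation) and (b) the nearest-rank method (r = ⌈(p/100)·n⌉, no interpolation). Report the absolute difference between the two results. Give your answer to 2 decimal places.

n = 9.
(a) r = 6.6; between ranks 6 (299) and 7 (308): 304.4.
(b) the nearest-rank method: rank 7 → 308.
|304.4 − 308| = 3.6.

3.60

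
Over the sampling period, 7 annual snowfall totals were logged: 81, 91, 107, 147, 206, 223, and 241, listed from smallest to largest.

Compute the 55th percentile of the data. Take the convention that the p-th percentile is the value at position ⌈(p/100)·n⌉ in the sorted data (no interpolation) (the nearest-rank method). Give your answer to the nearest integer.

147

n = 7.
Position = ⌈55/100 · 7⌉ = ⌈3.85⌉ = 4.
The value at rank 4 is 147.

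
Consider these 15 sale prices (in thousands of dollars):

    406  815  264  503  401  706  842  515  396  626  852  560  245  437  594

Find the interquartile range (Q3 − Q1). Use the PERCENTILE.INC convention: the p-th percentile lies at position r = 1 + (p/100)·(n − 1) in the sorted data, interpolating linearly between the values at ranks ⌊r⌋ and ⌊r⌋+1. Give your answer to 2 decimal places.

Sorted: 245, 264, 396, 401, 406, 437, 503, 515, 560, 594, 626, 706, 815, 842, 852.
n = 15.
P25: r = 4.5; ranks 4–5 are 401, 406; interpolating gives 403.5.
P75: r = 11.5; ranks 11–12 are 626, 706; interpolating gives 666.
Difference: 666 − 403.5 = 262.5.

262.50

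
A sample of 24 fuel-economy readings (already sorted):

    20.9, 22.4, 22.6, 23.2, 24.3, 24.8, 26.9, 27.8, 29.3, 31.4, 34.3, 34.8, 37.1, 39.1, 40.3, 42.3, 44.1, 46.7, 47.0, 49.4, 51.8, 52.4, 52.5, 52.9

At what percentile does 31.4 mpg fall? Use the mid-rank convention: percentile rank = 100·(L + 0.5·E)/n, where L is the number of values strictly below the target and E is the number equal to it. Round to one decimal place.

39.6

Count below 31.4: L = 9; count equal: E = 1; n = 24.
Percentile rank = 100·(9 + 0.5·1)/24 = 100·9.5/24 = 39.58.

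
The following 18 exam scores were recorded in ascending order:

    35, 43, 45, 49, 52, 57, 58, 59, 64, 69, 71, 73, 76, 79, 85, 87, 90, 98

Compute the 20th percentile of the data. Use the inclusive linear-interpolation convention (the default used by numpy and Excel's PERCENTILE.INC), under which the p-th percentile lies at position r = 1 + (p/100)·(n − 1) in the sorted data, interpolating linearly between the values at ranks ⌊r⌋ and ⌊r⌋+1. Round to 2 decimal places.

n = 18.
r = 1 + (20/100)·(18 − 1) = 1 + 3.4 = 4.4.
Rank 4 is 49 and rank 5 is 52.
Interpolate: 49 + 0.4·(52 − 49) = 49 + 0.4·3 = 50.2.

50.20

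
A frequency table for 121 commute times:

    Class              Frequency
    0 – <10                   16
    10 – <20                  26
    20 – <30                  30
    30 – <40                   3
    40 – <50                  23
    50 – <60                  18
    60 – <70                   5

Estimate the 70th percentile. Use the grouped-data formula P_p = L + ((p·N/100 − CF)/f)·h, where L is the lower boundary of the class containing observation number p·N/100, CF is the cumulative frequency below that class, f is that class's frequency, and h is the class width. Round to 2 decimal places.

44.22

N = 121; target position k = 70/100 · 121 = 84.7.
Cumulative frequencies: 16, 42, 72, 75, 98, 116, 121.
Observation 84.7 falls in the class 40 – <50.
L = 40, CF = 75, f = 23, h = 10.
P70 = 40 + ((84.7 − 75)/23)·10 = 40 + 4.21739 = 44.2174.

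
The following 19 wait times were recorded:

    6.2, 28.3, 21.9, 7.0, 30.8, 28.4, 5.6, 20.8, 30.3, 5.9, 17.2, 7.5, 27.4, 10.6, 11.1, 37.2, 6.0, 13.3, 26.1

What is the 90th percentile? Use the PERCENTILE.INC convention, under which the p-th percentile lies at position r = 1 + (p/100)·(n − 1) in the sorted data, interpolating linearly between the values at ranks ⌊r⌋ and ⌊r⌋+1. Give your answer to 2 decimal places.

Sorted: 5.6, 5.9, 6.0, 6.2, 7.0, 7.5, 10.6, 11.1, 13.3, 17.2, 20.8, 21.9, 26.1, 27.4, 28.3, 28.4, 30.3, 30.8, 37.2.
n = 19.
r = 1 + (90/100)·(19 − 1) = 1 + 16.2 = 17.2.
Rank 17 is 30.3 and rank 18 is 30.8.
Interpolate: 30.3 + 0.2·(30.8 − 30.3) = 30.3 + 0.2·0.5 = 30.4.

30.40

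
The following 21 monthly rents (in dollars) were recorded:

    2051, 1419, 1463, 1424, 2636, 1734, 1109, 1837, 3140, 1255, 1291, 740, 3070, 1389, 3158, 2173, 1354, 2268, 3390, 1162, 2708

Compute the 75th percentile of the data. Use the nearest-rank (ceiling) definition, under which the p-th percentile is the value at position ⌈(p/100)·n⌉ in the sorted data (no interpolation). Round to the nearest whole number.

2636

Sorted: 740, 1109, 1162, 1255, 1291, 1354, 1389, 1419, 1424, 1463, 1734, 1837, 2051, 2173, 2268, 2636, 2708, 3070, 3140, 3158, 3390.
n = 21.
Position = ⌈75/100 · 21⌉ = ⌈15.75⌉ = 16.
The value at rank 16 is 2636.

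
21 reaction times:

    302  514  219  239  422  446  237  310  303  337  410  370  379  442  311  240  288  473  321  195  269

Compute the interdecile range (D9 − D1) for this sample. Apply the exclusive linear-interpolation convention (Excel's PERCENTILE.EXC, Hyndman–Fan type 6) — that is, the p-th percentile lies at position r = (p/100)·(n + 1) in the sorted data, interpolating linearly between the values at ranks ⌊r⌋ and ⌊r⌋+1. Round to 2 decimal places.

245.00

Sorted: 195, 219, 237, 239, 240, 269, 288, 302, 303, 310, 311, 321, 337, 370, 379, 410, 422, 442, 446, 473, 514.
n = 21.
P10: r = 2.2; ranks 2–3 are 219, 237; interpolating gives 222.6.
P90: r = 19.8; ranks 19–20 are 446, 473; interpolating gives 467.6.
Difference: 467.6 − 222.6 = 245.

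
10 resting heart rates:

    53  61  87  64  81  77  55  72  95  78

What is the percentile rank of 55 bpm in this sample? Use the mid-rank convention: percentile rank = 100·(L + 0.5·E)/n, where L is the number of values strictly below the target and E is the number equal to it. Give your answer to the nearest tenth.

Sorted: 53, 55, 61, 64, 72, 77, 78, 81, 87, 95.
Count below 55: L = 1; count equal: E = 1; n = 10.
Percentile rank = 100·(1 + 0.5·1)/10 = 100·1.5/10 = 15.

15.0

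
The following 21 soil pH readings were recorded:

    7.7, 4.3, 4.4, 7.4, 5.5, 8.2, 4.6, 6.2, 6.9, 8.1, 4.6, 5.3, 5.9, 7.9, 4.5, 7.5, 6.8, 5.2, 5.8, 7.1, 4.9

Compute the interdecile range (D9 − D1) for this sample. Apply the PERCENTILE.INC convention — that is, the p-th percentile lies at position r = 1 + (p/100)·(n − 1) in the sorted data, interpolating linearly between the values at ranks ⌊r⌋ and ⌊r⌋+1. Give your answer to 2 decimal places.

Sorted: 4.3, 4.4, 4.5, 4.6, 4.6, 4.9, 5.2, 5.3, 5.5, 5.8, 5.9, 6.2, 6.8, 6.9, 7.1, 7.4, 7.5, 7.7, 7.9, 8.1, 8.2.
n = 21.
P10: r = 3 (integer) → 4.5.
P90: r = 19 (integer) → 7.9.
Difference: 7.9 − 4.5 = 3.4.

3.40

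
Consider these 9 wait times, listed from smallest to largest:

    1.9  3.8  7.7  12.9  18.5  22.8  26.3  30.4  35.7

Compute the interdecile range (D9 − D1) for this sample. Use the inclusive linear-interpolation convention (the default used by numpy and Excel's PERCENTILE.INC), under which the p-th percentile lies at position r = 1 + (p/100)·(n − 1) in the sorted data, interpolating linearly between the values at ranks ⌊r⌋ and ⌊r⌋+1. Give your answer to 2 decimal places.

n = 9.
P10: r = 1.8; ranks 1–2 are 1.9, 3.8; interpolating gives 3.42.
P90: r = 8.2; ranks 8–9 are 30.4, 35.7; interpolating gives 31.46.
Difference: 31.46 − 3.42 = 28.04.

28.04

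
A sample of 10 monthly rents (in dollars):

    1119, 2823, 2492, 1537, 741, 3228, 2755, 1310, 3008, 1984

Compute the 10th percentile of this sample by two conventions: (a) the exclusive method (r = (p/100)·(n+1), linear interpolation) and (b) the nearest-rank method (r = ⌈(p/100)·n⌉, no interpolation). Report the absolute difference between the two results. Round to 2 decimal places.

Sorted: 741, 1119, 1310, 1537, 1984, 2492, 2755, 2823, 3008, 3228.
n = 10.
(a) r = 1.1; between ranks 1 (741) and 2 (1119): 778.8.
(b) the nearest-rank method: rank 1 → 741.
|778.8 − 741| = 37.8.

37.80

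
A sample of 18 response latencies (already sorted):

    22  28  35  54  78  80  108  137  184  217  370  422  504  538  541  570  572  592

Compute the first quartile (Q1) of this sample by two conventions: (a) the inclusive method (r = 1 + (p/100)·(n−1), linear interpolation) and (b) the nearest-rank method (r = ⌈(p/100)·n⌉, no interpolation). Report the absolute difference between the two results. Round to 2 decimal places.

n = 18.
(a) r = 5.25; between ranks 5 (78) and 6 (80): 78.5.
(b) the nearest-rank method: rank 5 → 78.
|78.5 − 78| = 0.5.

0.50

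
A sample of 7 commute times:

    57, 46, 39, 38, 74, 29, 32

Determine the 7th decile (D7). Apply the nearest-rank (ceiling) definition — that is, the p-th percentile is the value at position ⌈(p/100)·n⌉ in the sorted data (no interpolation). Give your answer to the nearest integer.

46

Sorted: 29, 32, 38, 39, 46, 57, 74.
n = 7.
Position = ⌈70/100 · 7⌉ = ⌈4.9⌉ = 5.
The value at rank 5 is 46.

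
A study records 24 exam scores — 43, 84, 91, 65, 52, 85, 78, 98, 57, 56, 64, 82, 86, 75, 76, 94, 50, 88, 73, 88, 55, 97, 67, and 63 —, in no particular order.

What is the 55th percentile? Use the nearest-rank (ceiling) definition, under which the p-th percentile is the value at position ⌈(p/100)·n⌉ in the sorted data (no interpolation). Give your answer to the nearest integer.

78

Sorted: 43, 50, 52, 55, 56, 57, 63, 64, 65, 67, 73, 75, 76, 78, 82, 84, 85, 86, 88, 88, 91, 94, 97, 98.
n = 24.
Position = ⌈55/100 · 24⌉ = ⌈13.2⌉ = 14.
The value at rank 14 is 78.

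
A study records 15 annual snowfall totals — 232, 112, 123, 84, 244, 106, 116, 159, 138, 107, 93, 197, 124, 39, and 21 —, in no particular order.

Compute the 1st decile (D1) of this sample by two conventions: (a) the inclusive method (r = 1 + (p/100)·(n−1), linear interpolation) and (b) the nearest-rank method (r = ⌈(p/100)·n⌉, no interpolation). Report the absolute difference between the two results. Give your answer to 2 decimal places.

Sorted: 21, 39, 84, 93, 106, 107, 112, 116, 123, 124, 138, 159, 197, 232, 244.
n = 15.
(a) r = 2.4; between ranks 2 (39) and 3 (84): 57.
(b) the nearest-rank method: rank 2 → 39.
|57 − 39| = 18.

18.00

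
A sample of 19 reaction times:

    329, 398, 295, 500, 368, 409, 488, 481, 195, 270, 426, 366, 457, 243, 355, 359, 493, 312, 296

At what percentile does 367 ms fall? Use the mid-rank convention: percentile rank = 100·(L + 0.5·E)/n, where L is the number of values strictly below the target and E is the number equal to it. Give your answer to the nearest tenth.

52.6

Sorted: 195, 243, 270, 295, 296, 312, 329, 355, 359, 366, 368, 398, 409, 426, 457, 481, 488, 493, 500.
Count below 367: L = 10; count equal: E = 0; n = 19.
Percentile rank = 100·(10 + 0.5·0)/19 = 100·10/19 = 52.63.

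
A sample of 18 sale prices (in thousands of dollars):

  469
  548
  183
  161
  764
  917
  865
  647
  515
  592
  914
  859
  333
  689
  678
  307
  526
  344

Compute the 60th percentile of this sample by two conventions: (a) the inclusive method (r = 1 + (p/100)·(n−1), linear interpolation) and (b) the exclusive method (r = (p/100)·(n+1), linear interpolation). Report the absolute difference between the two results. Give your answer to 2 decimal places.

6.20

Sorted: 161, 183, 307, 333, 344, 469, 515, 526, 548, 592, 647, 678, 689, 764, 859, 865, 914, 917.
n = 18.
(a) r = 11.2; between ranks 11 (647) and 12 (678): 653.2.
(b) r = 11.4; between ranks 11 (647) and 12 (678): 659.4.
|653.2 − 659.4| = 6.2.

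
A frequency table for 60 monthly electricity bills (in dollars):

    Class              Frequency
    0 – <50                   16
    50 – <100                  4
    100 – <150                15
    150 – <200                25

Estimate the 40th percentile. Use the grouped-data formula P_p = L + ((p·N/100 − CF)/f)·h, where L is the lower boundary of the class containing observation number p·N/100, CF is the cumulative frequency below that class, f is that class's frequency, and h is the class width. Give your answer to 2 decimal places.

N = 60; target position k = 40/100 · 60 = 24.
Cumulative frequencies: 16, 20, 35, 60.
Observation 24 falls in the class 100 – <150.
L = 100, CF = 20, f = 15, h = 50.
P40 = 100 + ((24 − 20)/15)·50 = 100 + 13.3333 = 113.333.

113.33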